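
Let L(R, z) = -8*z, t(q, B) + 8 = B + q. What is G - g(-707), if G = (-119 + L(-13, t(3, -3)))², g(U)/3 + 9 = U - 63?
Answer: 5362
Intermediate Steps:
t(q, B) = -8 + B + q (t(q, B) = -8 + (B + q) = -8 + B + q)
g(U) = -216 + 3*U (g(U) = -27 + 3*(U - 63) = -27 + 3*(-63 + U) = -27 + (-189 + 3*U) = -216 + 3*U)
G = 3025 (G = (-119 - 8*(-8 - 3 + 3))² = (-119 - 8*(-8))² = (-119 + 64)² = (-55)² = 3025)
G - g(-707) = 3025 - (-216 + 3*(-707)) = 3025 - (-216 - 2121) = 3025 - 1*(-2337) = 3025 + 2337 = 5362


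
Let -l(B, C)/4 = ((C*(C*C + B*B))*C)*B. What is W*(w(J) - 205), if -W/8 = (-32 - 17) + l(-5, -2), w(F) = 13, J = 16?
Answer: 3488256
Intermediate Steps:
l(B, C) = -4*B*C²*(B² + C²) (l(B, C) = -4*(C*(C*C + B*B))*C*B = -4*(C*(C² + B²))*C*B = -4*(C*(B² + C²))*C*B = -4*C²*(B² + C²)*B = -4*B*C²*(B² + C²))
W = -18168 (W = -8*((-32 - 17) - 4*(-5)*(-2)²*((-5)² + (-2)²)) = -8*(-49 - 4*(-5)*4*(25 + 4)) = -8*(-49 - 4*(-5)*4*29) = -8*(-49 + 2320) = -8*2271 = -18168)
W*(w(J) - 205) = -18168*(13 - 205) = -18168*(-192) = 3488256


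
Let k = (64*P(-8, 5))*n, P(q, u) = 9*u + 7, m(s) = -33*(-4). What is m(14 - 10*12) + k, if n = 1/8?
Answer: 548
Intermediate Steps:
m(s) = 132
P(q, u) = 7 + 9*u
n = 1/8 ≈ 0.12500
k = 416 (k = (64*(7 + 9*5))*(1/8) = (64*(7 + 45))*(1/8) = (64*52)*(1/8) = 3328*(1/8) = 416)
m(14 - 10*12) + k = 132 + 416 = 548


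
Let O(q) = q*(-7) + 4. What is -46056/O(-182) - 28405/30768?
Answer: -26913937/728176 ≈ -36.961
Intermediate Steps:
O(q) = 4 - 7*q (O(q) = -7*q + 4 = 4 - 7*q)
-46056/O(-182) - 28405/30768 = -46056/(4 - 7*(-182)) - 28405/30768 = -46056/(4 + 1274) - 28405*1/30768 = -46056/1278 - 28405/30768 = -46056*1/1278 - 28405/30768 = -7676/213 - 28405/30768 = -26913937/728176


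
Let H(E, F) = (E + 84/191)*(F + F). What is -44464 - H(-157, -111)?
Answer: -15131090/191 ≈ -79220.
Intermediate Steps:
H(E, F) = 2*F*(84/191 + E) (H(E, F) = (E + 84*(1/191))*(2*F) = (E + 84/191)*(2*F) = (84/191 + E)*(2*F) = 2*F*(84/191 + E))
-44464 - H(-157, -111) = -44464 - 2*(-111)*(84 + 191*(-157))/191 = -44464 - 2*(-111)*(84 - 29987)/191 = -44464 - 2*(-111)*(-29903)/191 = -44464 - 1*6638466/191 = -44464 - 6638466/191 = -15131090/191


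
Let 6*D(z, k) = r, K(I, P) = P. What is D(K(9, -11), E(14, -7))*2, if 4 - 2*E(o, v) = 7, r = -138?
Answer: -46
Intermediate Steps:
E(o, v) = -3/2 (E(o, v) = 2 - ½*7 = 2 - 7/2 = -3/2)
D(z, k) = -23 (D(z, k) = (⅙)*(-138) = -23)
D(K(9, -11), E(14, -7))*2 = -23*2 = -46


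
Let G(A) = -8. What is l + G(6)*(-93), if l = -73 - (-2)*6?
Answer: 683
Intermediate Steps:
l = -61 (l = -73 - 1*(-12) = -73 + 12 = -61)
l + G(6)*(-93) = -61 - 8*(-93) = -61 + 744 = 683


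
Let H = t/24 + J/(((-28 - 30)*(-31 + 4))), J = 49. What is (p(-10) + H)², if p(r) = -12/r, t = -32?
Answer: 638401/61308900 ≈ 0.010413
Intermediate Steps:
H = -2039/1566 (H = -32/24 + 49/(((-28 - 30)*(-31 + 4))) = -32*1/24 + 49/((-58*(-27))) = -4/3 + 49/1566 = -2039/1566 ≈ -1.3020)
(p(-10) + H)² = (-12/(-10) - 2039/1566)² = (-12*(-⅒) - 2039/1566)² = (6/5 - 2039/1566)² = (-799/7830)² = 638401/61308900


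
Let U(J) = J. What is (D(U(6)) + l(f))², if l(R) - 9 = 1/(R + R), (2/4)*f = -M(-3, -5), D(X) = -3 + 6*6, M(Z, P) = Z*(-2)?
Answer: 1014049/576 ≈ 1760.5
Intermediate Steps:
M(Z, P) = -2*Z
D(X) = 33 (D(X) = -3 + 36 = 33)
f = -12 (f = 2*(-(-2)*(-3)) = 2*(-1*6) = 2*(-6) = -12)
l(R) = 9 + 1/(2*R) (l(R) = 9 + 1/(R + R) = 9 + 1/(2*R))
(D(U(6)) + l(f))² = (33 + (9 + (½)/(-12)))² = (33 + (9 + (½)*(-1/12)))² = (33 + (9 - 1/24))² = (33 + 215/24)² = (1007/24)² = 1014049/576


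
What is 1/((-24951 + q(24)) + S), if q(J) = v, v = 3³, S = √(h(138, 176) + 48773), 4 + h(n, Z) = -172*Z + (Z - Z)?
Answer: -24924/621187279 - √18497/621187279 ≈ -4.0342e-5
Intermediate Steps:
h(n, Z) = -4 - 172*Z (h(n, Z) = -4 + (-172*Z + (Z - Z)) = -4 + (-172*Z + 0) = -4 - 172*Z)
S = √18497 (S = √((-4 - 172*176) + 48773) = √((-4 - 30272) + 48773) = √(-30276 + 48773) = √18497 ≈ 136.00)
v = 27
q(J) = 27
1/((-24951 + q(24)) + S) = 1/((-24951 + 27) + √18497) = 1/(-24924 + √18497)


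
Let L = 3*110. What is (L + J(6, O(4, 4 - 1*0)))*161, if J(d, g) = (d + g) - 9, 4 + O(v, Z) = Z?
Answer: 52647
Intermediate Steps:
O(v, Z) = -4 + Z
L = 330
J(d, g) = -9 + d + g
(L + J(6, O(4, 4 - 1*0)))*161 = (330 + (-9 + 6 + (-4 + (4 - 1*0))))*161 = (330 + (-9 + 6 + (-4 + (4 + 0))))*161 = (330 + (-9 + 6 + (-4 + 4)))*161 = (330 + (-9 + 6 + 0))*161 = (330 - 3)*161 = 327*161 = 52647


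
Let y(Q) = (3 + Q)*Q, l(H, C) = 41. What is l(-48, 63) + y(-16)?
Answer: 249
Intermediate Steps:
y(Q) = Q*(3 + Q)
l(-48, 63) + y(-16) = 41 - 16*(3 - 16) = 41 - 16*(-13) = 41 + 208 = 249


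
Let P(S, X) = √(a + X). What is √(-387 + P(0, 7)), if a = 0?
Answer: √(-387 + √7) ≈ 19.605*I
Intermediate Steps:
P(S, X) = √X (P(S, X) = √(0 + X) = √X)
√(-387 + P(0, 7)) = √(-387 + √7)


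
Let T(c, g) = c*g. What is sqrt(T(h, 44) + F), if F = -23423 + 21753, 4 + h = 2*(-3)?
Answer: I*sqrt(2110) ≈ 45.935*I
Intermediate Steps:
h = -10 (h = -4 + 2*(-3) = -4 - 6 = -10)
F = -1670
sqrt(T(h, 44) + F) = sqrt(-10*44 - 1670) = sqrt(-440 - 1670) = sqrt(-2110) = I*sqrt(2110)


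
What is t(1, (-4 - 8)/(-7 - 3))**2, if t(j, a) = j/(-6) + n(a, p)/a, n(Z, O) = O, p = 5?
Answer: 16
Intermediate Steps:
t(j, a) = 5/a - j/6 (t(j, a) = j/(-6) + 5/a = j*(-1/6) + 5/a = -j/6 + 5/a = 5/a - j/6)
t(1, (-4 - 8)/(-7 - 3))**2 = (5/(((-4 - 8)/(-7 - 3))) - 1/6*1)**2 = (5/((-12/(-10))) - 1/6)**2 = (5/((-12*(-1/10))) - 1/6)**2 = (5/(6/5) - 1/6)**2 = (5*(5/6) - 1/6)**2 = (25/6 - 1/6)**2 = 4**2 = 16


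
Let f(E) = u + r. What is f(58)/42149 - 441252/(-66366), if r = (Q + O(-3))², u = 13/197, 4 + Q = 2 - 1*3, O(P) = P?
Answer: 203594929069/30614462511 ≈ 6.6503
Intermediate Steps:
Q = -5 (Q = -4 + (2 - 1*3) = -4 + (2 - 3) = -4 - 1 = -5)
u = 13/197 (u = 13*(1/197) = 13/197 ≈ 0.065990)
r = 64 (r = (-5 - 3)² = (-8)² = 64)
f(E) = 12621/197 (f(E) = 13/197 + 64 = 12621/197)
f(58)/42149 - 441252/(-66366) = (12621/197)/42149 - 441252/(-66366) = (12621/197)*(1/42149) - 441252*(-1/66366) = 12621/8303353 + 24514/3687 = 203594929069/30614462511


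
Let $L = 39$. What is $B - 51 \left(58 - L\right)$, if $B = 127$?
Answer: $-842$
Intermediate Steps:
$B - 51 \left(58 - L\right) = 127 - 51 \left(58 - 39\right) = 127 - 969 = -842$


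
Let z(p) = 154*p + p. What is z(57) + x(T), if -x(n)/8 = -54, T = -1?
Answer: 9267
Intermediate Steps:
x(n) = 432 (x(n) = -8*(-54) = 432)
z(p) = 155*p
z(57) + x(T) = 155*57 + 432 = 8835 + 432 = 9267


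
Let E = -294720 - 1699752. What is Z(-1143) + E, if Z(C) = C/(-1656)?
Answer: -366982721/184 ≈ -1.9945e+6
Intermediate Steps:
Z(C) = -C/1656 (Z(C) = C*(-1/1656) = -C/1656)
E = -1994472
Z(-1143) + E = -1/1656*(-1143) - 1994472 = 127/184 - 1994472 = -366982721/184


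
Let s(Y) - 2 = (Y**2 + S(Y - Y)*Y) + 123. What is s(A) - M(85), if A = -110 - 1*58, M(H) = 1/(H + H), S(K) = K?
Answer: 4819329/170 ≈ 28349.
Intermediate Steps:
M(H) = 1/(2*H)
A = -168 (A = -110 - 58 = -168)
s(Y) = 125 + Y**2 (s(Y) = 2 + ((Y**2 + (Y - Y)*Y) + 123) = 2 + ((Y**2 + 0*Y) + 123) = 2 + ((Y**2 + 0) + 123) = 2 + (Y**2 + 123) = 2 + (123 + Y**2) = 125 + Y**2)
s(A) - M(85) = (125 + (-168)**2) - 1/(2*85) = (125 + 28224) - 1/(2*85) = 28349 - 1*1/170 = 28349 - 1/170 = 4819329/170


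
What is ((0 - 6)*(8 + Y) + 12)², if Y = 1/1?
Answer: 1764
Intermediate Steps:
Y = 1
((0 - 6)*(8 + Y) + 12)² = ((0 - 6)*(8 + 1) + 12)² = (-6*9 + 12)² = (-54 + 12)² = (-42)² = 1764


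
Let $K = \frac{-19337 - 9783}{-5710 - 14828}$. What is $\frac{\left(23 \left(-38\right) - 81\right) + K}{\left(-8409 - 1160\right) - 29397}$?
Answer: $\frac{1398905}{57163122} \approx 0.024472$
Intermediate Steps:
$K = \frac{2080}{1467}$ ($K = - \frac{29120}{-20538} = \left(-29120\right) \left(- \frac{1}{20538}\right) = \frac{2080}{1467} \approx 1.4179$)
$\frac{\left(23 \left(-38\right) - 81\right) + K}{\left(-8409 - 1160\right) - 29397} = \frac{\left(23 \left(-38\right) - 81\right) + \frac{2080}{1467}}{\left(-8409 - 1160\right) - 29397} = \frac{\left(-874 - 81\right) + \frac{2080}{1467}}{\left(-8409 - 1160\right) - 29397} = \frac{-955 + \frac{2080}{1467}}{-9569 - 29397} = - \frac{1398905}{1467 \left(-38966\right)} = \left(- \frac{1398905}{1467}\right) \left(- \frac{1}{38966}\right) = \frac{1398905}{57163122}$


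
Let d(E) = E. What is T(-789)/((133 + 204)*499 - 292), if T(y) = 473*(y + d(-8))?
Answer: -34271/15261 ≈ -2.2457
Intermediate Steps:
T(y) = -3784 + 473*y (T(y) = 473*(y - 8) = 473*(-8 + y) = -3784 + 473*y)
T(-789)/((133 + 204)*499 - 292) = (-3784 + 473*(-789))/((133 + 204)*499 - 292) = (-3784 - 373197)/(337*499 - 292) = -376981/(168163 - 292) = -376981/167871 = -376981*1/167871 = -34271/15261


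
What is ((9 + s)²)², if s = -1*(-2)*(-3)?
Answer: 81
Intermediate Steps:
s = -6 (s = 2*(-3) = -6)
((9 + s)²)² = ((9 - 6)²)² = (3²)² = 9² = 81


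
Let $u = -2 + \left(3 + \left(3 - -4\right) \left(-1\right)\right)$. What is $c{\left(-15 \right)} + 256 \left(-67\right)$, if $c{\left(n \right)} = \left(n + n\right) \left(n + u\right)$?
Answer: $-16522$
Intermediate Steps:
$u = -6$ ($u = -2 + \left(3 + \left(3 + 4\right) \left(-1\right)\right) = -2 + \left(3 + 7 \left(-1\right)\right) = -2 + \left(3 - 7\right) = -2 - 4 = -6$)
$c{\left(n \right)} = 2 n \left(-6 + n\right)$ ($c{\left(n \right)} = \left(n + n\right) \left(n - 6\right) = 2 n \left(-6 + n\right)$)
$c{\left(-15 \right)} + 256 \left(-67\right) = 2 \left(-15\right) \left(-6 - 15\right) + 256 \left(-67\right) = 2 \left(-15\right) \left(-21\right) - 17152 = 630 - 17152 = -16522$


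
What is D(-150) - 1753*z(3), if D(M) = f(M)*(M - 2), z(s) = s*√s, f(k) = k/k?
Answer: -152 - 5259*√3 ≈ -9260.9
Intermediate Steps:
f(k) = 1
z(s) = s^(3/2)
D(M) = -2 + M (D(M) = 1*(M - 2) = 1*(-2 + M) = -2 + M)
D(-150) - 1753*z(3) = (-2 - 150) - 5259*√3 = -152 - 5259*√3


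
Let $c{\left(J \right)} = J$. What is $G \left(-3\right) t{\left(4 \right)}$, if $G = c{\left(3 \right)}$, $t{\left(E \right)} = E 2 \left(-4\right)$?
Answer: $288$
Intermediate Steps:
$t{\left(E \right)} = - 8 E$ ($t{\left(E \right)} = 2 E \left(-4\right) = - 8 E$)
$G = 3$
$G \left(-3\right) t{\left(4 \right)} = 3 \left(-3\right) \left(\left(-8\right) 4\right) = \left(-9\right) \left(-32\right) = 288$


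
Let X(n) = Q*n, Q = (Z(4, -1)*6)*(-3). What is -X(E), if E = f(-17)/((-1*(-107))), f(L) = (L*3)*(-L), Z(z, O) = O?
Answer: 15606/107 ≈ 145.85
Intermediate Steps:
Q = 18 (Q = -1*6*(-3) = -6*(-3) = 18)
f(L) = -3*L² (f(L) = (3*L)*(-L) = -3*L²)
E = -867/107 (E = (-3*(-17)²)/((-1*(-107))) = -3*289/107 = -867*1/107 = -867/107 ≈ -8.1028)
X(n) = 18*n
-X(E) = -18*(-867)/107 = -1*(-15606/107) = 15606/107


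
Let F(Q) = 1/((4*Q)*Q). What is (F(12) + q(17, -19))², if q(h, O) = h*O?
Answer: 34613486209/331776 ≈ 1.0433e+5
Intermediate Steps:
q(h, O) = O*h
F(Q) = 1/(4*Q²)
(F(12) + q(17, -19))² = ((¼)/12² - 19*17)² = ((¼)*(1/144) - 323)² = (1/576 - 323)² = (-186047/576)² = 34613486209/331776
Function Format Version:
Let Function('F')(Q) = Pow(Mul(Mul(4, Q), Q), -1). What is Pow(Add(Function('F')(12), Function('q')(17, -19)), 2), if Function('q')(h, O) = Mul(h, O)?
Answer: Rational(34613486209, 331776) ≈ 1.0433e+5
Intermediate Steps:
Function('q')(h, O) = Mul(O, h)
Function('F')(Q) = Mul(Rational(1, 4), Pow(Q, -2)) (Function('F')(Q) = Pow(Mul(4, Pow(Q, 2)), -1) = Mul(Rational(1, 4), Pow(Q, -2)))
Pow(Add(Function('F')(12), Function('q')(17, -19)), 2) = Pow(Add(Mul(Rational(1, 4), Pow(12, -2)), Mul(-19, 17)), 2) = Pow(Add(Mul(Rational(1, 4), Rational(1, 144)), -323), 2) = Pow(Add(Rational(1, 576), -323), 2) = Pow(Rational(-186047, 576), 2) = Rational(34613486209, 331776)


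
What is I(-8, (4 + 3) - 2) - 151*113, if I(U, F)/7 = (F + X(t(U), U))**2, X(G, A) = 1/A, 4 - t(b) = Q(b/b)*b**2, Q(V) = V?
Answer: -1081385/64 ≈ -16897.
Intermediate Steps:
t(b) = 4 - b**2 (t(b) = 4 - b/b*b**2 = 4 - b**2)
I(U, F) = 7*(F + 1/U)**2
I(-8, (4 + 3) - 2) - 151*113 = 7*(1 + ((4 + 3) - 2)*(-8))**2/(-8)**2 - 151*113 = 7*(1/64)*(1 + (7 - 2)*(-8))**2 - 17063 = 7*(1/64)*(1 + 5*(-8))**2 - 17063 = 7*(1/64)*(1 - 40)**2 - 17063 = 7*(1/64)*(-39)**2 - 17063 = 7*(1/64)*1521 - 17063 = 10647/64 - 17063 = -1081385/64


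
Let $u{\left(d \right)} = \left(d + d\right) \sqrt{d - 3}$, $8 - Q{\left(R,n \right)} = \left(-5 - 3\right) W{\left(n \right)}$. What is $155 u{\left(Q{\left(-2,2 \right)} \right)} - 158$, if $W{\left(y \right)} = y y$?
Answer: $-158 + 12400 \sqrt{37} \approx 75268.0$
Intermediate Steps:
$W{\left(y \right)} = y^{2}$
$Q{\left(R,n \right)} = 8 + 8 n^{2}$ ($Q{\left(R,n \right)} = 8 - \left(-5 - 3\right) n^{2} = 8 - - 8 n^{2} = 8 + 8 n^{2}$)
$u{\left(d \right)} = 2 d \sqrt{-3 + d}$
$155 u{\left(Q{\left(-2,2 \right)} \right)} - 158 = 155 \cdot 2 \left(8 + 8 \cdot 2^{2}\right) \sqrt{-3 + \left(8 + 8 \cdot 2^{2}\right)} - 158 = 155 \cdot 2 \left(8 + 8 \cdot 4\right) \sqrt{-3 + \left(8 + 8 \cdot 4\right)} - 158 = 155 \cdot 2 \left(8 + 32\right) \sqrt{-3 + \left(8 + 32\right)} - 158 = 155 \cdot 2 \cdot 40 \sqrt{-3 + 40} - 158 = 155 \cdot 2 \cdot 40 \sqrt{37} - 158 = 155 \cdot 80 \sqrt{37} - 158 = 12400 \sqrt{37} - 158 = -158 + 12400 \sqrt{37}$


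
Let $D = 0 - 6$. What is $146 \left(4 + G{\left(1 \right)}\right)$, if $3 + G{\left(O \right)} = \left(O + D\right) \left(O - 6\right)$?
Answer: $3796$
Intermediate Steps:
$D = -6$ ($D = 0 - 6 = -6$)
$G{\left(O \right)} = -3 + \left(-6 + O\right)^{2}$ ($G{\left(O \right)} = -3 + \left(O - 6\right) \left(O - 6\right) = -3 + \left(-6 + O\right) \left(-6 + O\right) = -3 + \left(-6 + O\right)^{2}$)
$146 \left(4 + G{\left(1 \right)}\right) = 146 \left(4 + \left(33 + 1^{2} - 12\right)\right) = 146 \left(4 + \left(33 + 1 - 12\right)\right) = 146 \left(4 + 22\right) = 146 \cdot 26 = 3796$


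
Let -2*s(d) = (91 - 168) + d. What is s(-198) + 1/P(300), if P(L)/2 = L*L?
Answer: 24750001/180000 ≈ 137.50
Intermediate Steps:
P(L) = 2*L² (P(L) = 2*(L*L) = 2*L²)
s(d) = 77/2 - d/2 (s(d) = -((91 - 168) + d)/2 = -(-77 + d)/2 = 77/2 - d/2)
s(-198) + 1/P(300) = (77/2 - ½*(-198)) + 1/(2*300²) = (77/2 + 99) + 1/(2*90000) = 275/2 + 1/180000 = 24750001/180000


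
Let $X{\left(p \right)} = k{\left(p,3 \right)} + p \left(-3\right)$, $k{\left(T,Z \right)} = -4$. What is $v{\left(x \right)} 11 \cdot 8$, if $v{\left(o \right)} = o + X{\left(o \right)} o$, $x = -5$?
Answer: $-5280$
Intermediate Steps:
$X{\left(p \right)} = -4 - 3 p$ ($X{\left(p \right)} = -4 + p \left(-3\right) = -4 - 3 p$)
$v{\left(o \right)} = o + o \left(-4 - 3 o\right)$ ($v{\left(o \right)} = o + \left(-4 - 3 o\right) o = o + o \left(-4 - 3 o\right)$)
$v{\left(x \right)} 11 \cdot 8 = \left(-3\right) \left(-5\right) \left(1 - 5\right) 11 \cdot 8 = \left(-3\right) \left(-5\right) \left(-4\right) 11 \cdot 8 = \left(-60\right) 11 \cdot 8 = \left(-660\right) 8 = -5280$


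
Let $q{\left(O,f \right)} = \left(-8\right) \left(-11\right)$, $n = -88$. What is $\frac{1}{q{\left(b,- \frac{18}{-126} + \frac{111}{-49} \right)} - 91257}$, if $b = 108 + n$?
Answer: $- \frac{1}{91169} \approx -1.0969 \cdot 10^{-5}$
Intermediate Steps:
$b = 20$ ($b = 108 - 88 = 20$)
$q{\left(O,f \right)} = 88$
$\frac{1}{q{\left(b,- \frac{18}{-126} + \frac{111}{-49} \right)} - 91257} = \frac{1}{88 - 91257} = \frac{1}{-91169} = - \frac{1}{91169}$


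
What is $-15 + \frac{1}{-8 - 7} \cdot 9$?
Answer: $- \frac{78}{5} \approx -15.6$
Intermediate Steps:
$-15 + \frac{1}{-8 - 7} \cdot 9 = -15 + \frac{1}{-15} \cdot 9 = -15 - \frac{3}{5} = - \frac{78}{5}$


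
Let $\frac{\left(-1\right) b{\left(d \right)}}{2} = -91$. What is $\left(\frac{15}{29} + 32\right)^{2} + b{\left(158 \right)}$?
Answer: $\frac{1042311}{841} \approx 1239.4$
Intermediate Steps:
$b{\left(d \right)} = 182$ ($b{\left(d \right)} = \left(-2\right) \left(-91\right) = 182$)
$\left(\frac{15}{29} + 32\right)^{2} + b{\left(158 \right)} = \left(\frac{15}{29} + 32\right)^{2} + 182 = \left(\frac{943}{29}\right)^{2} + 182 = \frac{889249}{841} + 182 = \frac{1042311}{841}$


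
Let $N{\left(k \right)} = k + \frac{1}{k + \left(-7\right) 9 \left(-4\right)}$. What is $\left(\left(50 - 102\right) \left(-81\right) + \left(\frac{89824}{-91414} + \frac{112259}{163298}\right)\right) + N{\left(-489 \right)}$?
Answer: $\frac{6585216243455969}{1768935219582} \approx 3722.7$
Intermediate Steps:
$N{\left(k \right)} = k + \frac{1}{252 + k}$ ($N{\left(k \right)} = k + \frac{1}{k - -252} = k + \frac{1}{k + 252} = k + \frac{1}{252 + k}$)
$\left(\left(50 - 102\right) \left(-81\right) + \left(\frac{89824}{-91414} + \frac{112259}{163298}\right)\right) + N{\left(-489 \right)} = \left(\left(50 - 102\right) \left(-81\right) + \left(\frac{89824}{-91414} + \frac{112259}{163298}\right)\right) + \frac{1 + \left(-489\right)^{2} + 252 \left(-489\right)}{252 - 489} = \left(\left(-52\right) \left(-81\right) + \left(89824 \left(- \frac{1}{91414}\right) + 112259 \cdot \frac{1}{163298}\right)\right) + \frac{1 + 239121 - 123228}{-237} = \left(4212 + \left(- \frac{44912}{45707} + \frac{112259}{163298}\right)\right) - \frac{115894}{237} = \left(4212 - \frac{2203017663}{7463861686}\right) - \frac{115894}{237} = \frac{31435582403769}{7463861686} - \frac{115894}{237} = \frac{6585216243455969}{1768935219582}$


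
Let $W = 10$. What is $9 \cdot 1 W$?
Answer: $90$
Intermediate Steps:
$9 \cdot 1 W = 9 \cdot 1 \cdot 10 = 9 \cdot 10 = 90$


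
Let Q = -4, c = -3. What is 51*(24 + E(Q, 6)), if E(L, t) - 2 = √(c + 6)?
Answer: 1326 + 51*√3 ≈ 1414.3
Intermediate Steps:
E(L, t) = 2 + √3 (E(L, t) = 2 + √(-3 + 6) = 2 + √3)
51*(24 + E(Q, 6)) = 51*(24 + (2 + √3)) = 51*(26 + √3) = 1326 + 51*√3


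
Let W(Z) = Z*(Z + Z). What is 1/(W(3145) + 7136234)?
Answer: 1/26918284 ≈ 3.7149e-8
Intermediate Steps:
W(Z) = 2*Z² (W(Z) = Z*(2*Z) = 2*Z²)
1/(W(3145) + 7136234) = 1/(2*3145² + 7136234) = 1/(2*9891025 + 7136234) = 1/(19782050 + 7136234) = 1/26918284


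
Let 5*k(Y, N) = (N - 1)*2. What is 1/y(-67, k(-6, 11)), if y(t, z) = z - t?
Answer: 1/71 ≈ 0.014085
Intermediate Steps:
k(Y, N) = -⅖ + 2*N/5 (k(Y, N) = ((N - 1)*2)/5 = ((-1 + N)*2)/5 = (-2 + 2*N)/5 = -⅖ + 2*N/5)
1/y(-67, k(-6, 11)) = 1/((-⅖ + (⅖)*11) - 1*(-67)) = 1/((-⅖ + 22/5) + 67) = 1/(4 + 67) = 1/71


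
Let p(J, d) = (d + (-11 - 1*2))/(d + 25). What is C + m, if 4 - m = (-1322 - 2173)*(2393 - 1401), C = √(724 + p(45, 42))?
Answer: 3467044 + 3*√361331/67 ≈ 3.4671e+6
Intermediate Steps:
p(J, d) = (-13 + d)/(25 + d) (p(J, d) = (d + (-11 - 2))/(25 + d) = (d - 13)/(25 + d) = (-13 + d)/(25 + d))
C = 3*√361331/67 (C = √(724 + (-13 + 42)/(25 + 42)) = √(724 + 29/67) = √(48537/67) = 3*√361331/67 ≈ 26.915)
m = 3467044 (m = 4 - (-1322 - 2173)*(2393 - 1401) = 4 - (-3495)*992 = 4 - 1*(-3467040) = 4 + 3467040 = 3467044)
C + m = 3*√361331/67 + 3467044 = 3467044 + 3*√361331/67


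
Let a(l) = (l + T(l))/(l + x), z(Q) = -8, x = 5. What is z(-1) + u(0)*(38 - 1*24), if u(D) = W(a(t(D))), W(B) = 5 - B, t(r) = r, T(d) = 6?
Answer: 226/5 ≈ 45.200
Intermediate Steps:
a(l) = (6 + l)/(5 + l) (a(l) = (l + 6)/(l + 5) = (6 + l)/(5 + l))
u(D) = 5 - (6 + D)/(5 + D)
z(-1) + u(0)*(38 - 1*24) = -8 + ((19 + 4*0)/(5 + 0))*(38 - 1*24) = -8 + ((19 + 0)/5)*(38 - 24) = -8 + ((⅕)*19)*14 = -8 + (19/5)*14 = -8 + 266/5 = 226/5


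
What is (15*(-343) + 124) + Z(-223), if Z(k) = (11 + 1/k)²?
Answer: -243677005/49729 ≈ -4900.1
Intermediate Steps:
(15*(-343) + 124) + Z(-223) = (15*(-343) + 124) + (1 + 11*(-223))²/(-223)² = (-5145 + 124) + (1 - 2453)²/49729 = -5021 + (1/49729)*(-2452)² = -5021 + (1/49729)*6012304 = -5021 + 6012304/49729 = -243677005/49729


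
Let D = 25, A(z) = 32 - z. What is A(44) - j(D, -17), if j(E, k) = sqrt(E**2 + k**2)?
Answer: -12 - sqrt(914) ≈ -42.232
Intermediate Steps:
A(44) - j(D, -17) = (32 - 1*44) - sqrt(25**2 + (-17)**2) = (32 - 44) - sqrt(625 + 289) = -12 - sqrt(914)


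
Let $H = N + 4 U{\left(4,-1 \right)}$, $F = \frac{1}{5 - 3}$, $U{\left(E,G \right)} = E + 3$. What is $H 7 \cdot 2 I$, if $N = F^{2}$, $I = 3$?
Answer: $\frac{2373}{2} \approx 1186.5$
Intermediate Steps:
$U{\left(E,G \right)} = 3 + E$
$F = \frac{1}{2} \approx 0.5$
$N = \frac{1}{4}$ ($N = \left(\frac{1}{2}\right)^{2} = \frac{1}{4} \approx 0.25$)
$H = \frac{113}{4}$ ($H = \frac{1}{4} + 4 \left(3 + 4\right) = \frac{1}{4} + 4 \cdot 7 = \frac{1}{4} + 28 = \frac{113}{4} \approx 28.25$)
$H 7 \cdot 2 I = \frac{113 \cdot 7 \cdot 2 \cdot 3}{4} = \frac{113 \cdot 14 \cdot 3}{4} = \frac{113}{4} \cdot 42 = \frac{2373}{2}$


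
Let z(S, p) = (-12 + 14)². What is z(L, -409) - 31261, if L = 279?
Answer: -31257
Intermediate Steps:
z(S, p) = 4 (z(S, p) = 2² = 4)
z(L, -409) - 31261 = 4 - 31261 = -31257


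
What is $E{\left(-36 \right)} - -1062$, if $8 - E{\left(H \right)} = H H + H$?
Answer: $-190$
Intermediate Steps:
$E{\left(H \right)} = 8 - H - H^{2}$ ($E{\left(H \right)} = 8 - \left(H H + H\right) = 8 - \left(H^{2} + H\right) = 8 - \left(H + H^{2}\right) = 8 - H - H^{2}$)
$E{\left(-36 \right)} - -1062 = \left(8 - -36 - \left(-36\right)^{2}\right) - -1062 = \left(8 + 36 - 1296\right) + 1062 = -1252 + 1062 = -190$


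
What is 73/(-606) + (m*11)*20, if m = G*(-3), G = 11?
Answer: -4399633/606 ≈ -7260.1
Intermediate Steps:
m = -33 (m = 11*(-3) = -33)
73/(-606) + (m*11)*20 = 73/(-606) - 33*11*20 = 73*(-1/606) - 363*20 = -73/606 - 7260 = -4399633/606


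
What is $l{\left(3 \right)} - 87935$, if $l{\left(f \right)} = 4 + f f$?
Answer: $-87922$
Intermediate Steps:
$l{\left(f \right)} = 4 + f^{2}$
$l{\left(3 \right)} - 87935 = \left(4 + 3^{2}\right) - 87935 = \left(4 + 9\right) - 87935 = 13 - 87935 = -87922$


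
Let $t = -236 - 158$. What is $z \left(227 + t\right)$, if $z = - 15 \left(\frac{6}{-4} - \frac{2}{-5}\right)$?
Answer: $- \frac{5511}{2} \approx -2755.5$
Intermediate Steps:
$z = \frac{33}{2}$ ($z = - 15 \left(6 \left(- \frac{1}{4}\right) - - \frac{2}{5}\right) = - 15 \left(- \frac{3}{2} + \frac{2}{5}\right) = \left(-15\right) \left(- \frac{11}{10}\right) = \frac{33}{2} \approx 16.5$)
$t = -394$ ($t = -236 - 158 = -394$)
$z \left(227 + t\right) = \frac{33 \left(227 - 394\right)}{2} = \frac{33}{2} \left(-167\right) = - \frac{5511}{2}$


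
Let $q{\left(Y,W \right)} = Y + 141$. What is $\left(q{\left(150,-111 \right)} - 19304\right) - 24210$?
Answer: $-43223$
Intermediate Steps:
$q{\left(Y,W \right)} = 141 + Y$
$\left(q{\left(150,-111 \right)} - 19304\right) - 24210 = \left(\left(141 + 150\right) - 19304\right) - 24210 = \left(291 - 19304\right) - 24210 = -19013 - 24210 = -43223$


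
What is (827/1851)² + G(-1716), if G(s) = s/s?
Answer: 4110130/3426201 ≈ 1.1996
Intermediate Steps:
G(s) = 1
(827/1851)² + G(-1716) = (827/1851)² + 1 = 683929/3426201 + 1 = 4110130/3426201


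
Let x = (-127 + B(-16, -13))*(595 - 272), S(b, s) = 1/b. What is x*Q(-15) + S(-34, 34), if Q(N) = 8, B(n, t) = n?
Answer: -12563409/34 ≈ -3.6951e+5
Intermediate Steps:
S(b, s) = 1/b
x = -46189 (x = (-127 - 16)*(595 - 272) = -143*323 = -46189)
x*Q(-15) + S(-34, 34) = -46189*8 + 1/(-34) = -369512 - 1/34 = -12563409/34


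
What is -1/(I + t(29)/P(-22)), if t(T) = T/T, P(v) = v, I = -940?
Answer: 22/20681 ≈ 0.0010638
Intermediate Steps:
t(T) = 1
-1/(I + t(29)/P(-22)) = -1/(-940 + 1/(-22)) = -1/(-940 + 1*(-1/22)) = -1/(-940 - 1/22) = -1/(-20681/22) = -1*(-22/20681) = 22/20681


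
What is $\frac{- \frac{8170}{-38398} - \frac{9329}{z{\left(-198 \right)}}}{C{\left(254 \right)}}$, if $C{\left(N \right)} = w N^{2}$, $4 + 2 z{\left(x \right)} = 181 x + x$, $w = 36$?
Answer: $\frac{252719171}{803532281964480} \approx 3.1451 \cdot 10^{-7}$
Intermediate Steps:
$z{\left(x \right)} = -2 + 91 x$ ($z{\left(x \right)} = -2 + \frac{181 x + x}{2} = -2 + \frac{182 x}{2} = -2 + 91 x$)
$C{\left(N \right)} = 36 N^{2}$
$\frac{- \frac{8170}{-38398} - \frac{9329}{z{\left(-198 \right)}}}{C{\left(254 \right)}} = \frac{- \frac{8170}{-38398} - \frac{9329}{-2 + 91 \left(-198\right)}}{36 \cdot 254^{2}} = \frac{\left(-8170\right) \left(- \frac{1}{38398}\right) - \frac{9329}{-2 - 18018}}{36 \cdot 64516} = \frac{\frac{4085}{19199} - \frac{9329}{-18020}}{2322576} = \left(\frac{4085}{19199} - - \frac{9329}{18020}\right) \frac{1}{2322576} = \left(\frac{4085}{19199} + \frac{9329}{18020}\right) \frac{1}{2322576} = \frac{252719171}{345965980} \cdot \frac{1}{2322576} = \frac{252719171}{803532281964480}$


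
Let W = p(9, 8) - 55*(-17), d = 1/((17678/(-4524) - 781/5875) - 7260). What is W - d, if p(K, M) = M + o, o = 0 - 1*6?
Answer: 90452044039189/96533650747 ≈ 937.00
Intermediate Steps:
o = -6 (o = 0 - 6 = -6)
d = -13289250/96533650747 (d = 1/((17678*(-1/4524) - 781*1/5875) - 7260) = 1/((-8839/2262 - 781/5875) - 7260) = 1/(-53695747/13289250 - 7260) = 1/(-96533650747/13289250) = -13289250/96533650747 ≈ -0.00013766)
p(K, M) = -6 + M (p(K, M) = M - 6 = -6 + M)
W = 937 (W = (-6 + 8) - 55*(-17) = 2 + 935 = 937)
W - d = 937 - 1*(-13289250/96533650747) = 937 + 13289250/96533650747 = 90452044039189/96533650747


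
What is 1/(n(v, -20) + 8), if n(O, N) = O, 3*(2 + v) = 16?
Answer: 3/34 ≈ 0.088235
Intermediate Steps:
v = 10/3 (v = -2 + (⅓)*16 = -2 + 16/3 = 10/3 ≈ 3.3333)
1/(n(v, -20) + 8) = 1/(10/3 + 8) = 1/(34/3) = 3/34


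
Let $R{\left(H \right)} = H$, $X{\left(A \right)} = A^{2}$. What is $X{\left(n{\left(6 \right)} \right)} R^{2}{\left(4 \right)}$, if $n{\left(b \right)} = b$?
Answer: $576$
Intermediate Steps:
$X{\left(n{\left(6 \right)} \right)} R^{2}{\left(4 \right)} = 6^{2} \cdot 4^{2} = 36 \cdot 16 = 576$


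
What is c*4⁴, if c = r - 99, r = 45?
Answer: -13824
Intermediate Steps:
c = -54 (c = 45 - 99 = -54)
c*4⁴ = -54*4⁴ = -54*256 = -13824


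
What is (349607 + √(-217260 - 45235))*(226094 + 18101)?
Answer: 85372281365 + 244195*I*√262495 ≈ 8.5372e+10 + 1.2511e+8*I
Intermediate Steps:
(349607 + √(-217260 - 45235))*(226094 + 18101) = (349607 + √(-262495))*244195 = (349607 + I*√262495)*244195 = 85372281365 + 244195*I*√262495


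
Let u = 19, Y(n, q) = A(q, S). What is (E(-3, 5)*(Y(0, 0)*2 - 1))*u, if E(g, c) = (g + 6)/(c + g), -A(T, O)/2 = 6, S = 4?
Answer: -1425/2 ≈ -712.50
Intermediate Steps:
A(T, O) = -12 (A(T, O) = -2*6 = -12)
Y(n, q) = -12
E(g, c) = (6 + g)/(c + g)
(E(-3, 5)*(Y(0, 0)*2 - 1))*u = (((6 - 3)/(5 - 3))*(-12*2 - 1))*19 = ((3/2)*(-24 - 1))*19 = (((½)*3)*(-25))*19 = ((3/2)*(-25))*19 = -75/2*19 = -1425/2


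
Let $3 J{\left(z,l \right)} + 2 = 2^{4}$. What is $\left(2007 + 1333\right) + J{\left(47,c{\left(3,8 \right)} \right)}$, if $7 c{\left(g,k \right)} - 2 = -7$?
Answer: $\frac{10034}{3} \approx 3344.7$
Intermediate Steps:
$c{\left(g,k \right)} = - \frac{5}{7}$ ($c{\left(g,k \right)} = \frac{2}{7} + \frac{1}{7} \left(-7\right) = \frac{2}{7} - 1 = - \frac{5}{7}$)
$J{\left(z,l \right)} = \frac{14}{3}$ ($J{\left(z,l \right)} = - \frac{2}{3} + \frac{2^{4}}{3} = - \frac{2}{3} + \frac{1}{3} \cdot 16 = - \frac{2}{3} + \frac{16}{3} = \frac{14}{3}$)
$\left(2007 + 1333\right) + J{\left(47,c{\left(3,8 \right)} \right)} = \left(2007 + 1333\right) + \frac{14}{3} = 3340 + \frac{14}{3} = \frac{10034}{3}$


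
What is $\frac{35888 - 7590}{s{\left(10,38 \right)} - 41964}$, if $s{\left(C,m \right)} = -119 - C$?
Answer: $- \frac{28298}{42093} \approx -0.67227$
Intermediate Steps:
$\frac{35888 - 7590}{s{\left(10,38 \right)} - 41964} = \frac{35888 - 7590}{\left(-119 - 10\right) - 41964} = \frac{28298}{\left(-119 - 10\right) - 41964} = \frac{28298}{-129 - 41964} = \frac{28298}{-42093} = 28298 \left(- \frac{1}{42093}\right) = - \frac{28298}{42093}$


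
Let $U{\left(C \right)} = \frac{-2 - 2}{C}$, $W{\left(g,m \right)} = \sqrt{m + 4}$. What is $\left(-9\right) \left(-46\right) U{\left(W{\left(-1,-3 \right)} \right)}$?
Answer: $-1656$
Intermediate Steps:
$W{\left(g,m \right)} = \sqrt{4 + m}$
$U{\left(C \right)} = - \frac{4}{C}$ ($U{\left(C \right)} = \frac{-2 - 2}{C} = - \frac{4}{C}$)
$\left(-9\right) \left(-46\right) U{\left(W{\left(-1,-3 \right)} \right)} = \left(-9\right) \left(-46\right) \left(- \frac{4}{\sqrt{4 - 3}}\right) = 414 \left(- \frac{4}{\sqrt{1}}\right) = 414 \left(- \frac{4}{1}\right) = 414 \left(\left(-4\right) 1\right) = 414 \left(-4\right) = -1656$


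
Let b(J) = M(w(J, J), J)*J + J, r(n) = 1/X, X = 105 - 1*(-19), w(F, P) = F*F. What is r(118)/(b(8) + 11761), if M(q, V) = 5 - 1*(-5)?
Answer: 1/1469276 ≈ 6.8061e-7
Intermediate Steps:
w(F, P) = F²
M(q, V) = 10 (M(q, V) = 5 + 5 = 10)
X = 124 (X = 105 + 19 = 124)
r(n) = 1/124
b(J) = 11*J (b(J) = 10*J + J = 11*J)
r(118)/(b(8) + 11761) = 1/(124*(11*8 + 11761)) = 1/(124*(88 + 11761)) = (1/124)/11849 = (1/124)*(1/11849) = 1/1469276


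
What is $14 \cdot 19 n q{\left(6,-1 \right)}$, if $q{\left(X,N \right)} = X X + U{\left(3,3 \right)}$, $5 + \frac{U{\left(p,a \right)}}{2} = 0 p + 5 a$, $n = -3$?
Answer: $-44688$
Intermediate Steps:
$U{\left(p,a \right)} = -10 + 10 a$ ($U{\left(p,a \right)} = -10 + 2 \left(0 p + 5 a\right) = -10 + 2 \left(0 + 5 a\right) = -10 + 2 \cdot 5 a = -10 + 10 a$)
$q{\left(X,N \right)} = 20 + X^{2}$ ($q{\left(X,N \right)} = X X + \left(-10 + 10 \cdot 3\right) = X^{2} + \left(-10 + 30\right) = X^{2} + 20 = 20 + X^{2}$)
$14 \cdot 19 n q{\left(6,-1 \right)} = 14 \cdot 19 \left(-3\right) \left(20 + 6^{2}\right) = 14 \left(-57\right) \left(20 + 36\right) = \left(-798\right) 56 = -44688$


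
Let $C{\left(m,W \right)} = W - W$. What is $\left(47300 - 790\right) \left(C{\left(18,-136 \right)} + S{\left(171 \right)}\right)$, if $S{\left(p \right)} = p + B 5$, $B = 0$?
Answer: $7953210$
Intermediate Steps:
$C{\left(m,W \right)} = 0$
$S{\left(p \right)} = p$ ($S{\left(p \right)} = p + 0 \cdot 5 = p + 0 = p$)
$\left(47300 - 790\right) \left(C{\left(18,-136 \right)} + S{\left(171 \right)}\right) = \left(47300 - 790\right) \left(0 + 171\right) = 46510 \cdot 171 = 7953210$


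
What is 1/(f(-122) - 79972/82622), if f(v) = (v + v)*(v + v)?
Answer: 41311/2459451710 ≈ 1.6797e-5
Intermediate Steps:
f(v) = 4*v² (f(v) = (2*v)*(2*v) = 4*v²)
1/(f(-122) - 79972/82622) = 1/(4*(-122)² - 79972/82622) = 1/(4*14884 - 79972*1/82622) = 1/(59536 - 39986/41311) = 1/(2459451710/41311) = 41311/2459451710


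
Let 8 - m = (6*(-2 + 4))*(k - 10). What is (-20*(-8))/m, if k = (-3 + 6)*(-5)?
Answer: 40/77 ≈ 0.51948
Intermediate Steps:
k = -15 (k = 3*(-5) = -15)
m = 308 (m = 8 - 6*(-2 + 4)*(-15 - 10) = 8 - 6*2*(-25) = 8 - 12*(-25) = 8 - 1*(-300) = 8 + 300 = 308)
(-20*(-8))/m = -20*(-8)/308 = 160*(1/308) = 40/77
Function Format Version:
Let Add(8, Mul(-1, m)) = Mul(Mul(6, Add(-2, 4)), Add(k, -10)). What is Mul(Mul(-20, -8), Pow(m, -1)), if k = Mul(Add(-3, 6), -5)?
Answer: Rational(40, 77) ≈ 0.51948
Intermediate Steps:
k = -15 (k = Mul(3, -5) = -15)
m = 308 (m = Add(8, Mul(-1, Mul(Mul(6, Add(-2, 4)), Add(-15, -10)))) = Add(8, Mul(-1, Mul(Mul(6, 2), -25))) = Add(8, Mul(-1, Mul(12, -25))) = Add(8, Mul(-1, -300)) = Add(8, 300) = 308)
Mul(Mul(-20, -8), Pow(m, -1)) = Mul(Mul(-20, -8), Pow(308, -1)) = Mul(160, Rational(1, 308)) = Rational(40, 77)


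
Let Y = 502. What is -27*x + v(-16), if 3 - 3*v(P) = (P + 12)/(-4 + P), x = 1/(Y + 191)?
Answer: 1033/1155 ≈ 0.89437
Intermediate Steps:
x = 1/693 (x = 1/(502 + 191) = 1/693 ≈ 0.0014430)
v(P) = 1 - (12 + P)/(3*(-4 + P)) (v(P) = 1 - (P + 12)/(3*(-4 + P)) = 1 - (12 + P)/(3*(-4 + P)))
-27*x + v(-16) = -27*1/693 + 2*(-12 - 16)/(3*(-4 - 16)) = -3/77 + (⅔)*(-28)/(-20) = -3/77 + (⅔)*(-1/20)*(-28) = -3/77 + 14/15 = 1033/1155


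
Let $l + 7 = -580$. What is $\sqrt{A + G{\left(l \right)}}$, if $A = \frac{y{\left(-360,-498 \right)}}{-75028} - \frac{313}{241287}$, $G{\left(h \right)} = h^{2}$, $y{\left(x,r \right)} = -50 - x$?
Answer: $\frac{5 \sqrt{1129251776873374116911370}}{9051640518} \approx 587.0$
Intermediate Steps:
$l = -587$ ($l = -7 - 580 = -587$)
$A = - \frac{49141367}{9051640518}$ ($A = \frac{-50 - -360}{-75028} - \frac{313}{241287} = \left(-50 + 360\right) \left(- \frac{1}{75028}\right) - \frac{313}{241287} = 310 \left(- \frac{1}{75028}\right) - \frac{313}{241287} = - \frac{155}{37514} - \frac{313}{241287} = - \frac{49141367}{9051640518} \approx -0.005429$)
$\sqrt{A + G{\left(l \right)}} = \sqrt{- \frac{49141367}{9051640518} + \left(-587\right)^{2}} = \sqrt{- \frac{49141367}{9051640518} + 344569} = \sqrt{\frac{3118914672505375}{9051640518}} = \frac{5 \sqrt{1129251776873374116911370}}{9051640518}$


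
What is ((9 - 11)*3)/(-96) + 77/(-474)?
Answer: -379/3792 ≈ -0.099947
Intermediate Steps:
((9 - 11)*3)/(-96) + 77/(-474) = -2*3*(-1/96) + 77*(-1/474) = -6*(-1/96) - 77/474 = 1/16 - 77/474 = -379/3792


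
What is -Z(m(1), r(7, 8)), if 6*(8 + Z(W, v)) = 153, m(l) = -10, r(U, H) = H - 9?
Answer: -35/2 ≈ -17.500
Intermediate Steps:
r(U, H) = -9 + H
Z(W, v) = 35/2 (Z(W, v) = -8 + (⅙)*153 = -8 + 51/2 = 35/2)
-Z(m(1), r(7, 8)) = -1*35/2 = -35/2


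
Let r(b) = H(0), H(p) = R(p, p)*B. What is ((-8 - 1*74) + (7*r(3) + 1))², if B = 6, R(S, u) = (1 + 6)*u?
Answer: 6561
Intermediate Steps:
R(S, u) = 7*u
H(p) = 42*p (H(p) = (7*p)*6 = 42*p)
r(b) = 0 (r(b) = 42*0 = 0)
((-8 - 1*74) + (7*r(3) + 1))² = ((-8 - 1*74) + (7*0 + 1))² = ((-8 - 74) + (0 + 1))² = (-82 + 1)² = (-81)² = 6561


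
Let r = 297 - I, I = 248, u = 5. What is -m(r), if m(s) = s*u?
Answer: -245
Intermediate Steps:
r = 49 (r = 297 - 1*248 = 297 - 248 = 49)
m(s) = 5*s (m(s) = s*5 = 5*s)
-m(r) = -5*49 = -1*245 = -245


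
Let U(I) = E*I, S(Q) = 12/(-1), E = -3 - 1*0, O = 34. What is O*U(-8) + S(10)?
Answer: 804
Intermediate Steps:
E = -3 (E = -3 + 0 = -3)
S(Q) = -12 (S(Q) = 12*(-1) = -12)
U(I) = -3*I
O*U(-8) + S(10) = 34*(-3*(-8)) - 12 = 34*24 - 12 = 816 - 12 = 804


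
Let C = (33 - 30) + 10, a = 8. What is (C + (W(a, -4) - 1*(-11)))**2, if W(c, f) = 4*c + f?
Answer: 2704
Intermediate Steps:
W(c, f) = f + 4*c
C = 13 (C = 3 + 10 = 13)
(C + (W(a, -4) - 1*(-11)))**2 = (13 + ((-4 + 4*8) - 1*(-11)))**2 = (13 + ((-4 + 32) + 11))**2 = (13 + (28 + 11))**2 = (13 + 39)**2 = 52**2 = 2704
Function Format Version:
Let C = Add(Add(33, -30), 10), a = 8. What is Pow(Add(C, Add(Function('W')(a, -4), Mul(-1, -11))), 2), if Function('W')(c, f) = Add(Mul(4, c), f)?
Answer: 2704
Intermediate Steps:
Function('W')(c, f) = Add(f, Mul(4, c))
C = 13 (C = Add(3, 10) = 13)
Pow(Add(C, Add(Function('W')(a, -4), Mul(-1, -11))), 2) = Pow(Add(13, Add(Add(-4, Mul(4, 8)), Mul(-1, -11))), 2) = Pow(Add(13, Add(Add(-4, 32), 11)), 2) = Pow(Add(13, Add(28, 11)), 2) = Pow(Add(13, 39), 2) = Pow(52, 2) = 2704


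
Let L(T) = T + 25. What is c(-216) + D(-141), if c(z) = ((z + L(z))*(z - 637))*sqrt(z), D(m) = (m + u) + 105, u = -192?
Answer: -228 + 2083026*I*sqrt(6) ≈ -228.0 + 5.1024e+6*I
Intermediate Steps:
L(T) = 25 + T
D(m) = -87 + m (D(m) = (m - 192) + 105 = (-192 + m) + 105 = -87 + m)
c(z) = sqrt(z)*(-637 + z)*(25 + 2*z) (c(z) = ((z + (25 + z))*(z - 637))*sqrt(z) = ((25 + 2*z)*(-637 + z))*sqrt(z) = ((-637 + z)*(25 + 2*z))*sqrt(z) = sqrt(z)*(-637 + z)*(25 + 2*z))
c(-216) + D(-141) = sqrt(-216)*(-15925 - 1249*(-216) + 2*(-216)**2) + (-87 - 141) = (6*I*sqrt(6))*(-15925 + 269784 + 2*46656) - 228 = (6*I*sqrt(6))*(-15925 + 269784 + 93312) - 228 = (6*I*sqrt(6))*347171 - 228 = 2083026*I*sqrt(6) - 228 = -228 + 2083026*I*sqrt(6)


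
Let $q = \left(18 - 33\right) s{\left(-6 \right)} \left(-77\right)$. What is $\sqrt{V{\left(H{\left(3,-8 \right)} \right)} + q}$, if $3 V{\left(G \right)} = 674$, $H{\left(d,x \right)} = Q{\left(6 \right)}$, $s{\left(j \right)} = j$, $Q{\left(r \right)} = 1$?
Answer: $\frac{2 i \sqrt{15087}}{3} \approx 81.886 i$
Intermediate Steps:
$H{\left(d,x \right)} = 1$
$V{\left(G \right)} = \frac{674}{3}$ ($V{\left(G \right)} = \frac{1}{3} \cdot 674 = \frac{674}{3}$)
$q = -6930$ ($q = \left(18 - 33\right) \left(-6\right) \left(-77\right) = \left(-15\right) \left(-6\right) \left(-77\right) = 90 \left(-77\right) = -6930$)
$\sqrt{V{\left(H{\left(3,-8 \right)} \right)} + q} = \sqrt{\frac{674}{3} - 6930} = \sqrt{- \frac{20116}{3}} = \frac{2 i \sqrt{15087}}{3}$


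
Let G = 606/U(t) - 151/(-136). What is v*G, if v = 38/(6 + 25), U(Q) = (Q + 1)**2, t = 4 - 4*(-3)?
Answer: 140885/35836 ≈ 3.9314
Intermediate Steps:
t = 16 (t = 4 + 12 = 16)
U(Q) = (1 + Q)**2
v = 38/31 ≈ 1.2258
G = 7415/2312 (G = 606/((1 + 16)**2) - 151/(-136) = 606/(17**2) - 151*(-1/136) = 606/289 + 151/136 = 7415/2312 ≈ 3.2072)
v*G = (38/31)*(7415/2312) = 140885/35836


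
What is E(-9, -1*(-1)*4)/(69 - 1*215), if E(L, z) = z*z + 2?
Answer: -9/73 ≈ -0.12329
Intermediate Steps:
E(L, z) = 2 + z² (E(L, z) = z² + 2 = 2 + z²)
E(-9, -1*(-1)*4)/(69 - 1*215) = (2 + (-1*(-1)*4)²)/(69 - 1*215) = (2 + (1*4)²)/(69 - 215) = (2 + 4²)/(-146) = (2 + 16)*(-1/146) = 18*(-1/146) = -9/73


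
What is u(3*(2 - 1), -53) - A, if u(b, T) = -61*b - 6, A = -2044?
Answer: 1855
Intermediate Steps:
u(b, T) = -6 - 61*b
u(3*(2 - 1), -53) - A = (-6 - 183*(2 - 1)) - 1*(-2044) = (-6 - 183) + 2044 = -189 + 2044 = 1855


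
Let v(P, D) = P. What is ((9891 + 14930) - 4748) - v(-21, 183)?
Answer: 20094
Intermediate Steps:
((9891 + 14930) - 4748) - v(-21, 183) = ((9891 + 14930) - 4748) - 1*(-21) = (24821 - 4748) + 21 = 20073 + 21 = 20094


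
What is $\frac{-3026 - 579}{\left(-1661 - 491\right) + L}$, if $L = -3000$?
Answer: $\frac{515}{736} \approx 0.69973$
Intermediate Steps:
$\frac{-3026 - 579}{\left(-1661 - 491\right) + L} = \frac{-3026 - 579}{\left(-1661 - 491\right) - 3000} = - \frac{3605}{\left(-1661 - 491\right) - 3000} = - \frac{3605}{-2152 - 3000} = - \frac{3605}{-5152} = \left(-3605\right) \left(- \frac{1}{5152}\right) = \frac{515}{736}$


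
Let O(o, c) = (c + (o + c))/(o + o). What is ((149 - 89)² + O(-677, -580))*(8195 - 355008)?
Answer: -1691142382681/1354 ≈ -1.2490e+9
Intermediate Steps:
O(o, c) = (o + 2*c)/(2*o) (O(o, c) = (c + (c + o))/((2*o)) = (o + 2*c)*(1/(2*o)) = (o + 2*c)/(2*o))
((149 - 89)² + O(-677, -580))*(8195 - 355008) = ((149 - 89)² + (-580 + (½)*(-677))/(-677))*(8195 - 355008) = (60² - (-580 - 677/2)/677)*(-346813) = (3600 - 1/677*(-1837/2))*(-346813) = (3600 + 1837/1354)*(-346813) = (4876237/1354)*(-346813) = -1691142382681/1354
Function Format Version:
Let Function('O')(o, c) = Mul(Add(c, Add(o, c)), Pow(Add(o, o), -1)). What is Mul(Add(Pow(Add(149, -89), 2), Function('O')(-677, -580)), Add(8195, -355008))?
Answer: Rational(-1691142382681, 1354) ≈ -1.2490e+9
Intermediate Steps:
Function('O')(o, c) = Mul(Rational(1, 2), Pow(o, -1), Add(o, Mul(2, c))) (Function('O')(o, c) = Mul(Add(c, Add(c, o)), Pow(Mul(2, o), -1)) = Mul(Add(o, Mul(2, c)), Mul(Rational(1, 2), Pow(o, -1))) = Mul(Rational(1, 2), Pow(o, -1), Add(o, Mul(2, c))))
Mul(Add(Pow(Add(149, -89), 2), Function('O')(-677, -580)), Add(8195, -355008)) = Mul(Add(Pow(Add(149, -89), 2), Mul(Pow(-677, -1), Add(-580, Mul(Rational(1, 2), -677)))), Add(8195, -355008)) = Mul(Add(Pow(60, 2), Mul(Rational(-1, 677), Add(-580, Rational(-677, 2)))), -346813) = Mul(Add(3600, Mul(Rational(-1, 677), Rational(-1837, 2))), -346813) = Mul(Add(3600, Rational(1837, 1354)), -346813) = Mul(Rational(4876237, 1354), -346813) = Rational(-1691142382681, 1354)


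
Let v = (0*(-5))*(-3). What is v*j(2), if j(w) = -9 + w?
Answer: 0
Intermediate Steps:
v = 0 (v = 0*(-3) = 0)
v*j(2) = 0*(-9 + 2) = 0*(-7) = 0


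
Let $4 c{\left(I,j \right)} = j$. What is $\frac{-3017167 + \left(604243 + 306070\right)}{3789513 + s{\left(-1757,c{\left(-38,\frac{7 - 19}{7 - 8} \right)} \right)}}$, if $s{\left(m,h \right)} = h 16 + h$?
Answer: $- \frac{1053427}{1894782} \approx -0.55596$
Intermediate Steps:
$c{\left(I,j \right)} = \frac{j}{4}$
$s{\left(m,h \right)} = 17 h$ ($s{\left(m,h \right)} = 16 h + h = 17 h$)
$\frac{-3017167 + \left(604243 + 306070\right)}{3789513 + s{\left(-1757,c{\left(-38,\frac{7 - 19}{7 - 8} \right)} \right)}} = \frac{-3017167 + \left(604243 + 306070\right)}{3789513 + 17 \frac{\left(7 - 19\right) \frac{1}{7 - 8}}{4}} = \frac{-3017167 + 910313}{3789513 + 17 \frac{\left(-12\right) \frac{1}{-1}}{4}} = - \frac{2106854}{3789513 + 17 \frac{\left(-12\right) \left(-1\right)}{4}} = - \frac{2106854}{3789513 + 17 \cdot \frac{1}{4} \cdot 12} = - \frac{2106854}{3789513 + 17 \cdot 3} = - \frac{2106854}{3789513 + 51} = - \frac{2106854}{3789564} = \left(-2106854\right) \frac{1}{3789564} = - \frac{1053427}{1894782}$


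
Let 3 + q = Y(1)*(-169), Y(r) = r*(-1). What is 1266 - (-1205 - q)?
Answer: 2637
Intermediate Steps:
Y(r) = -r
q = 166 (q = -3 - 1*1*(-169) = -3 - 1*(-169) = -3 + 169 = 166)
1266 - (-1205 - q) = 1266 - (-1205 - 1*166) = 1266 - (-1205 - 166) = 1266 - 1*(-1371) = 1266 + 1371 = 2637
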